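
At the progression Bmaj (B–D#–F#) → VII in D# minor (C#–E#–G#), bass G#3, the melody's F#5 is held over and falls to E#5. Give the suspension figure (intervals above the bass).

At the second chord the bass is G#3. The suspended F#5 lies a seventh above the bass; after resolving down by step to E#5, the interval above the bass becomes a sixth.
Suspension figures are named by those two intervals: 7–6.

7–6 suspension.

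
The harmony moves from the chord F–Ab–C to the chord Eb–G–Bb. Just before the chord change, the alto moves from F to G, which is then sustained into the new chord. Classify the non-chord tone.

G is an anticipation.

The harmony at that moment is F minor triad (F, Ab, C); G is not a chord tone.
It is approached by step up from F and then sustained as the same pitch into the next harmony.
Arriving early and becoming a chord tone when the harmony changes — an anticipation.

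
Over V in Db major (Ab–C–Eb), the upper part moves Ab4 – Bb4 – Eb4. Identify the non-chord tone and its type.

Bb4 is an escape tone.

The harmony at that moment is Ab major triad (Ab, C, Eb); Bb4 is not a chord tone.
It is approached by step up from Ab4 and left by leap down to Eb4.
Step in, leap out — an escape tone.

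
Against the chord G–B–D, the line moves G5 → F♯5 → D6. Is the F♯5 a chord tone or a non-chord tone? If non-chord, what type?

The harmony at that moment is G major triad (G, B, D); F♯5 is not a chord tone.
It is approached by step down from G5 and left by leap up to D6.
Step in, leap out — an escape tone.

Non-chord tone — an escape tone.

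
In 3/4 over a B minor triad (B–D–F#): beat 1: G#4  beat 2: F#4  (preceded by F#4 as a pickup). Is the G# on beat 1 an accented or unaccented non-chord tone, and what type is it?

Accented neighbor tone.

The harmony at that moment is B minor triad (B, D, F#); G#4 is not a chord tone.
It is approached by step up from F#4 and left by step down to F#4.
Step away and step back to the same note — a neighbor tone (upper neighbor).
It falls on the downbeat, so it is accented.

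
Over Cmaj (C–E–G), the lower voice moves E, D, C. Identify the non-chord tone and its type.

D is a passing tone.

The harmony at that moment is C major triad (C, E, G); D is not a chord tone.
It is approached by step down from E and left by step down to C.
Step in, step out in the same direction — a passing tone.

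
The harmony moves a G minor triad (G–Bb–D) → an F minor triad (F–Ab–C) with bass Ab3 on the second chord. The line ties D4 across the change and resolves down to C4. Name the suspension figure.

At the second chord the bass is Ab3. The suspended D4 lies a fourth above the bass; after resolving down by step to C4, the interval above the bass becomes a third.
Suspension figures are named by those two intervals: 4–3.

4–3 suspension.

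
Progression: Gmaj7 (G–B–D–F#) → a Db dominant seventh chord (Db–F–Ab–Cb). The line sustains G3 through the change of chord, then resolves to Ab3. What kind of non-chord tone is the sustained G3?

The harmony at that moment is Db dominant seventh chord (Db, F, Ab, Cb); G3 is not a chord tone.
It is held over (the same pitch as the preceding G3) and left by step up to Ab3.
Held over from the previous chord and resolving up by step — a retardation.

G3 is a retardation.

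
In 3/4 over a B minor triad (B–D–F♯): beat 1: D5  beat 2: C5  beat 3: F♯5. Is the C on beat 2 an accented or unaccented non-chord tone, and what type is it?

The harmony at that moment is B minor triad (B, D, F♯); C5 is not a chord tone.
It is approached by step down from D5 and left by leap up to F♯5.
Step in, leap out — an escape tone.
It falls on a weak beat, so it is unaccented.

Unaccented escape tone.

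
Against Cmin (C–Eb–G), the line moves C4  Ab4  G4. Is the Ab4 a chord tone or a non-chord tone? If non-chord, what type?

The harmony at that moment is C minor triad (C, Eb, G); Ab4 is not a chord tone.
It is approached by leap up from C4 and left by step down to G4.
Leap in, step out — an appoggiatura.

Non-chord tone — an appoggiatura.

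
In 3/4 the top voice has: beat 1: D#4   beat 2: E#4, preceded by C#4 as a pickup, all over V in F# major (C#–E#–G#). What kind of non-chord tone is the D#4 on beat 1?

The harmony at that moment is C# major triad (C#, E#, G#); D#4 is not a chord tone.
It is approached by step up from C#4 and left by step up to E#4.
Step in, step out in the same direction — a passing tone.

Passing tone.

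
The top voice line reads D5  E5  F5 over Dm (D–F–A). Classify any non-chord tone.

The harmony at that moment is D minor triad (D, F, A); E5 is not a chord tone.
It is approached by step up from D5 and left by step up to F5.
Step in, step out in the same direction — a passing tone.

E5 is a passing tone.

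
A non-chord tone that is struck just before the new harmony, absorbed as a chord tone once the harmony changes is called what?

Anticipation.

Approach: ahead of the chord change (typically by step), so it is dissonant against the current harmony. Departure: none — the same pitch is restated or held and is a chord tone of the new harmony.
Dissonant first, consonant once the harmony catches up: the note simply arrives early — an anticipation. (The reverse timing, consonant first and dissonant after the change, would be a suspension or retardation.)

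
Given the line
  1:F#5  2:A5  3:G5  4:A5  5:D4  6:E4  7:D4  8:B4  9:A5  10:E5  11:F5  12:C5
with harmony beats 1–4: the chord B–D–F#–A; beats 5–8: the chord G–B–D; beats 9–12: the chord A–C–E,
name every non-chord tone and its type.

The harmony at that moment is B minor seventh chord (B, D, F#, A); G5 is not a chord tone.
It is approached by step down from A5 and left by step up to A5.
Step away and step back to the same note — a neighbor tone (lower neighbor).
The harmony at that moment is G major triad (G, B, D); E4 is not a chord tone.
It is approached by step up from D4 and left by step down to D4.
Step away and step back to the same note — a neighbor tone (upper neighbor).
The harmony at that moment is A minor triad (A, C, E); F5 is not a chord tone.
It is approached by step up from E5 and left by leap down to C5.
Step in, leap out — an escape tone.

G5 (beat 3) — neighbor tone; E4 (beat 6) — neighbor tone; F5 (beat 11) — escape tone.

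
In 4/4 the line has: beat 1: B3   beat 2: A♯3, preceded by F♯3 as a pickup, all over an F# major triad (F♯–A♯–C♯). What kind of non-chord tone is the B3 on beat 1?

Appoggiatura.

The harmony at that moment is F♯ major triad (F♯, A♯, C♯); B3 is not a chord tone.
It is approached by leap up from F♯3 and left by step down to A♯3.
Leap in, step out, metrically accented — an appoggiatura.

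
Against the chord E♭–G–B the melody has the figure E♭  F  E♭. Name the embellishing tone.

F is a neighbor tone.

The harmony at that moment is E♭ augmented triad (E♭, G, B); F is not a chord tone.
It is approached by step up from E♭ and left by step down to E♭.
Step away and step back to the same note — a neighbor tone (upper neighbor).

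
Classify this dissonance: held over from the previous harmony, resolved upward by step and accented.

Retardation.

Approach: by preparation — the pitch is first a chord tone, then held (tied or repeated) while the harmony changes under it. Departure: up by step. Metric position: strong.
A prepared dissonance that resolves upward by step — a retardation. (The same figure resolving downward would be a suspension.)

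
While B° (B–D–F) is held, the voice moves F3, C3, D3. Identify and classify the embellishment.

The harmony at that moment is B diminished triad (B, D, F); C3 is not a chord tone.
It is approached by leap down from F3 and left by step up to D3.
Leap in, step out — an appoggiatura.

C3 is an appoggiatura.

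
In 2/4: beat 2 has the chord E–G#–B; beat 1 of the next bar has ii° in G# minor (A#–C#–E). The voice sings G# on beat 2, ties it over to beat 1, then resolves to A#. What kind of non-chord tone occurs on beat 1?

Retardation.

The harmony at that moment is A# diminished triad (A#, C#, E); G# is not a chord tone.
It is held over (the same pitch as the preceding G#) and left by step up to A#.
Held over from the previous chord and resolving up by step — a retardation.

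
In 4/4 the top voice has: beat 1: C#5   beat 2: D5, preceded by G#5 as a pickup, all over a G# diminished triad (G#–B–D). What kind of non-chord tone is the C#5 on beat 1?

The harmony at that moment is G# diminished triad (G#, B, D); C#5 is not a chord tone.
It is approached by leap down from G#5 and left by step up to D5.
Leap in, step out, metrically accented — an appoggiatura.

Appoggiatura.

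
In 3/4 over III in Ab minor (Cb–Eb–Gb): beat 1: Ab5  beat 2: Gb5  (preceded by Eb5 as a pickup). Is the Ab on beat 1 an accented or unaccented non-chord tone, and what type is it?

The harmony at that moment is Cb major triad (Cb, Eb, Gb); Ab5 is not a chord tone.
It is approached by leap up from Eb5 and left by step down to Gb5.
Leap in, step out — an appoggiatura.
It falls on the downbeat, so it is accented.

Accented appoggiatura.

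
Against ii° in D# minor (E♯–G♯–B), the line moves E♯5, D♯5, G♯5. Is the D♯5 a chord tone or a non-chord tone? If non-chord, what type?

The harmony at that moment is E♯ diminished triad (E♯, G♯, B); D♯5 is not a chord tone.
It is approached by step down from E♯5 and left by leap up to G♯5.
Step in, leap out — an escape tone.

Non-chord tone — an escape tone.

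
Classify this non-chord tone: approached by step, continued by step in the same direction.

Approach: by step. Departure: by step, continuing in the same direction.
Stepwise on both sides with no change of direction means the note fills in the space between two different chord tones — a passing tone. (Had it turned back to its starting note it would be a neighbor tone instead.)

Passing tone.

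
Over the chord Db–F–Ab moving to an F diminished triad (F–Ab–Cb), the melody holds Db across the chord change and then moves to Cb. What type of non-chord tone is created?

Db is a suspension.

The harmony at that moment is F diminished triad (F, Ab, Cb); Db is not a chord tone.
It is held over (the same pitch as the preceding Db) and left by step down to Cb.
Held over from the previous chord and resolving down by step — a suspension.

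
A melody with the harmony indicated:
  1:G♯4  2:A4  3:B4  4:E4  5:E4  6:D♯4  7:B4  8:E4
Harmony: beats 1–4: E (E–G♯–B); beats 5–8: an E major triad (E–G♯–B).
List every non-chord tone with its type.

A4 (beat 2) — passing tone; D♯4 (beat 6) — escape tone.

The harmony at that moment is E major triad (E, G♯, B); A4 is not a chord tone.
It is approached by step up from G♯4 and left by step up to B4.
Step in, step out in the same direction — a passing tone.
The harmony at that moment is E major triad (E, G♯, B); D♯4 is not a chord tone.
It is approached by step down from E4 and left by leap up to B4.
Step in, leap out — an escape tone.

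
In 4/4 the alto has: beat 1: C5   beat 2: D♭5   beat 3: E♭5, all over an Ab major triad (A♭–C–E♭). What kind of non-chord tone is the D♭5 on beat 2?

Passing tone.

The harmony at that moment is A♭ major triad (A♭, C, E♭); D♭5 is not a chord tone.
It is approached by step up from C5 and left by step up to E♭5.
Step in, step out in the same direction — a passing tone.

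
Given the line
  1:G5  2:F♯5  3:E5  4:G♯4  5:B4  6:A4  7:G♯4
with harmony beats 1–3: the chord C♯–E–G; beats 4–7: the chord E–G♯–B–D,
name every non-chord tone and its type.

The harmony at that moment is C♯ diminished triad (C♯, E, G); F♯5 is not a chord tone.
It is approached by step down from G5 and left by step down to E5.
Step in, step out in the same direction — a passing tone.
The harmony at that moment is E dominant seventh chord (E, G♯, B, D); A4 is not a chord tone.
It is approached by step down from B4 and left by step down to G♯4.
Step in, step out in the same direction — a passing tone.

F♯5 (beat 2) — passing tone; A4 (beat 6) — passing tone.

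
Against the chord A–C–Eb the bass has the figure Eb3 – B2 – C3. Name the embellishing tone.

The harmony at that moment is A diminished triad (A, C, Eb); B2 is not a chord tone.
It is approached by leap down from Eb3 and left by step up to C3.
Leap in, step out — an appoggiatura.

B2 is an appoggiatura.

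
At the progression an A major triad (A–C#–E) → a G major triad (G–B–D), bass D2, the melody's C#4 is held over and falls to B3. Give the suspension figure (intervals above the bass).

7–6 suspension.

At the second chord the bass is D2. The suspended C#4 lies a seventh above the bass; after resolving down by step to B3, the interval above the bass becomes a sixth.
Suspension figures are named by those two intervals: 7–6.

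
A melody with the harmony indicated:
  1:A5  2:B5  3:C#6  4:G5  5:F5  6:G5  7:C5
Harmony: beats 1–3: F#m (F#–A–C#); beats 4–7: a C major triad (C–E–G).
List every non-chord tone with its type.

B5 (beat 2) — passing tone; F5 (beat 5) — neighbor tone.

The harmony at that moment is F# minor triad (F#, A, C#); B5 is not a chord tone.
It is approached by step up from A5 and left by step up to C#6.
Step in, step out in the same direction — a passing tone.
The harmony at that moment is C major triad (C, E, G); F5 is not a chord tone.
It is approached by step down from G5 and left by step up to G5.
Step away and step back to the same note — a neighbor tone (lower neighbor).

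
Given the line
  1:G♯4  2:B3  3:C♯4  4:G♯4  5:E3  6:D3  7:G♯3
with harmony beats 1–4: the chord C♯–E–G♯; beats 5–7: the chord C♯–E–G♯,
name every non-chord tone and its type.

B3 (beat 2) — appoggiatura; D3 (beat 6) — escape tone.

The harmony at that moment is C♯ minor triad (C♯, E, G♯); B3 is not a chord tone.
It is approached by leap down from G♯4 and left by step up to C♯4.
Leap in, step out — an appoggiatura.
The harmony at that moment is C♯ minor triad (C♯, E, G♯); D3 is not a chord tone.
It is approached by step down from E3 and left by leap up to G♯3.
Step in, leap out — an escape tone.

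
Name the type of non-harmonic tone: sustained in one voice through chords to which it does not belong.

Pedal tone.

Approach: none. Departure: none — a single pitch is sustained while the chords change around it, passing through harmonies that do not contain it.
No melodic motion at all; the dissonance is created entirely by the moving harmonies against the stationary note — a pedal tone (pedal point).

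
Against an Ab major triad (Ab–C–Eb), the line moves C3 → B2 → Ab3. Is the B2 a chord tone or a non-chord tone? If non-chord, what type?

The harmony at that moment is Ab major triad (Ab, C, Eb); B2 is not a chord tone.
It is approached by step down from C3 and left by leap up to Ab3.
Step in, leap out — an escape tone.

Non-chord tone — an escape tone.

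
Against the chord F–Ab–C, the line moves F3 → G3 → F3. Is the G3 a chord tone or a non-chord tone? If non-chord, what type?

Non-chord tone — a neighbor tone.

The harmony at that moment is F minor triad (F, Ab, C); G3 is not a chord tone.
It is approached by step up from F3 and left by step down to F3.
Step away and step back to the same note — a neighbor tone (upper neighbor).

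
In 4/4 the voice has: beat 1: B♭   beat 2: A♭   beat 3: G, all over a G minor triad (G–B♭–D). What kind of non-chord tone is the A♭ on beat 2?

The harmony at that moment is G minor triad (G, B♭, D); A♭ is not a chord tone.
It is approached by step down from B♭ and left by step down to G.
Step in, step out in the same direction — a passing tone.

Passing tone.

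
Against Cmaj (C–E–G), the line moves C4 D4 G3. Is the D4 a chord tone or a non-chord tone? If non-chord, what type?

Non-chord tone — an escape tone.

The harmony at that moment is C major triad (C, E, G); D4 is not a chord tone.
It is approached by step up from C4 and left by leap down to G3.
Step in, leap out — an escape tone.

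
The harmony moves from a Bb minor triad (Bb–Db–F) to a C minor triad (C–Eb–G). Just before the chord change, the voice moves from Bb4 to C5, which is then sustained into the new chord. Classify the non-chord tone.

C5 is an anticipation.

The harmony at that moment is Bb minor triad (Bb, Db, F); C5 is not a chord tone.
It is approached by step up from Bb4 and then sustained as the same pitch into the next harmony.
Arriving early and becoming a chord tone when the harmony changes — an anticipation.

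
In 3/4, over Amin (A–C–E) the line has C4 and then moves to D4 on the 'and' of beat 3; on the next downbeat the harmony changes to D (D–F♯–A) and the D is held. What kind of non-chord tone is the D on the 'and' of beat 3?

The harmony at that moment is A minor triad (A, C, E); D4 is not a chord tone.
It is approached by step up from C4 and then sustained as the same pitch into the next harmony.
Arriving early and becoming a chord tone when the harmony changes — an anticipation.

Anticipation.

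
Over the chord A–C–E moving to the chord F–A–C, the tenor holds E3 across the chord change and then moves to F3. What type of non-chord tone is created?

The harmony at that moment is F major triad (F, A, C); E3 is not a chord tone.
It is held over (the same pitch as the preceding E3) and left by step up to F3.
Held over from the previous chord and resolving up by step — a retardation.

E3 is a retardation.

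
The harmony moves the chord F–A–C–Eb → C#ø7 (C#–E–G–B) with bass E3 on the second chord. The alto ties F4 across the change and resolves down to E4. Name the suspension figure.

9–8 suspension.

At the second chord the bass is E3. The suspended F4 lies a ninth above the bass; after resolving down by step to E4, the interval above the bass becomes an octave.
Suspension figures are named by those two intervals: 9–8.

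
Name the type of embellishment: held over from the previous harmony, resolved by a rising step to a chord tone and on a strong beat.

Retardation.

Approach: by preparation — the pitch is first a chord tone, then held (tied or repeated) while the harmony changes under it. Departure: up by step. Metric position: strong.
A prepared dissonance that resolves upward by step — a retardation. (The same figure resolving downward would be a suspension.)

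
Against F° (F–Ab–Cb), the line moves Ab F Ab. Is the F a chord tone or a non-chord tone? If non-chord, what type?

F diminished triad contains F, Ab, Cb; F is the root, so it is a chord tone.

Chord tone (the root of F diminished triad).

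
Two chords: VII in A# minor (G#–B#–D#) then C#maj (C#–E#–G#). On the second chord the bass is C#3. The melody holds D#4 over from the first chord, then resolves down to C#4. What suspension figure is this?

9–8 suspension.

At the second chord the bass is C#3. The suspended D#4 lies a ninth above the bass; after resolving down by step to C#4, the interval above the bass becomes an octave.
Suspension figures are named by those two intervals: 9–8.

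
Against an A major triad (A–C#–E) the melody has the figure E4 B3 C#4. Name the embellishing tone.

The harmony at that moment is A major triad (A, C#, E); B3 is not a chord tone.
It is approached by leap down from E4 and left by step up to C#4.
Leap in, step out — an appoggiatura.

B3 is an appoggiatura.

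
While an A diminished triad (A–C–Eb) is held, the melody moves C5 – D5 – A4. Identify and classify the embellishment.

The harmony at that moment is A diminished triad (A, C, Eb); D5 is not a chord tone.
It is approached by step up from C5 and left by leap down to A4.
Step in, leap out — an escape tone.

D5 is an escape tone.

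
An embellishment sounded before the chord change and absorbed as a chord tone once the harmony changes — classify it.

Anticipation.

Approach: ahead of the chord change (typically by step), so it is dissonant against the current harmony. Departure: none — the same pitch is restated or held and is a chord tone of the new harmony.
Dissonant first, consonant once the harmony catches up: the note simply arrives early — an anticipation. (The reverse timing, consonant first and dissonant after the change, would be a suspension or retardation.)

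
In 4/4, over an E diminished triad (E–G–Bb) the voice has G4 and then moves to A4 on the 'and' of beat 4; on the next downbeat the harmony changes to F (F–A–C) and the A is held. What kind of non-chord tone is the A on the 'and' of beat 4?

Anticipation.

The harmony at that moment is E diminished triad (E, G, Bb); A4 is not a chord tone.
It is approached by step up from G4 and then sustained as the same pitch into the next harmony.
Arriving early and becoming a chord tone when the harmony changes — an anticipation.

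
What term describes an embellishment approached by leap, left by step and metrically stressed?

Appoggiatura.

Approach: by leap. Departure: by step. Metric position: strong.
Leap in, step out, in a metrically strong position — an appoggiatura. (It is the mirror image of the escape tone, which steps in and leaps out from a weak position.)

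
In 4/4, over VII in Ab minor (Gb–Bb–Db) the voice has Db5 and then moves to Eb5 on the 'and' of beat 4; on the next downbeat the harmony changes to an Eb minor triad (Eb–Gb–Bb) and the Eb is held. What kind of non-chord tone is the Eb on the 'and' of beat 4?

The harmony at that moment is Gb major triad (Gb, Bb, Db); Eb5 is not a chord tone.
It is approached by step up from Db5 and then sustained as the same pitch into the next harmony.
Arriving early and becoming a chord tone when the harmony changes — an anticipation.

Anticipation.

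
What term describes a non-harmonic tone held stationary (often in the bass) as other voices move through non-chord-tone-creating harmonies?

Approach: none. Departure: none — a single pitch is sustained while the chords change around it, passing through harmonies that do not contain it.
No melodic motion at all; the dissonance is created entirely by the moving harmonies against the stationary note — a pedal tone (pedal point).

Pedal tone.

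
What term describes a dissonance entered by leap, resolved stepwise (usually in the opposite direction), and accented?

Appoggiatura.

Approach: by leap. Departure: by step. Metric position: strong.
Leap in, step out, in a metrically strong position — an appoggiatura. (It is the mirror image of the escape tone, which steps in and leaps out from a weak position.)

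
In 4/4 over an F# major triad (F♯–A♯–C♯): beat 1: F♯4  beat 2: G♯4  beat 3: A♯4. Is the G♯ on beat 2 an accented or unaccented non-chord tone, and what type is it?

The harmony at that moment is F♯ major triad (F♯, A♯, C♯); G♯4 is not a chord tone.
It is approached by step up from F♯4 and left by step up to A♯4.
Step in, step out in the same direction — a passing tone.
It falls on a weak beat, so it is unaccented.

Unaccented passing tone.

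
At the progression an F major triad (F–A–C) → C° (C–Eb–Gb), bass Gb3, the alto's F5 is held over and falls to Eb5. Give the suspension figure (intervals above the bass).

7–6 suspension.

At the second chord the bass is Gb3. The suspended F5 lies a seventh above the bass; after resolving down by step to Eb5, the interval above the bass becomes a sixth.
Suspension figures are named by those two intervals: 7–6.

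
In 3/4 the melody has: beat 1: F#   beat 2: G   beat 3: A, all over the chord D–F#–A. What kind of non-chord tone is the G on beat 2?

Passing tone.

The harmony at that moment is D major triad (D, F#, A); G is not a chord tone.
It is approached by step up from F# and left by step up to A.
Step in, step out in the same direction — a passing tone.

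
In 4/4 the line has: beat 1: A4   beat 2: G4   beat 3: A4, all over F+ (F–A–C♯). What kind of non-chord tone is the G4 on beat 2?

Lower neighbor tone.

The harmony at that moment is F augmented triad (F, A, C♯); G4 is not a chord tone.
It is approached by step down from A4 and left by step up to A4.
Step away and step back to the same note — a neighbor tone (lower neighbor).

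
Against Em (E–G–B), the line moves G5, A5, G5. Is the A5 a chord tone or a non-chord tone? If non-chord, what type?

Non-chord tone — a neighbor tone.

The harmony at that moment is E minor triad (E, G, B); A5 is not a chord tone.
It is approached by step up from G5 and left by step down to G5.
Step away and step back to the same note — a neighbor tone (upper neighbor).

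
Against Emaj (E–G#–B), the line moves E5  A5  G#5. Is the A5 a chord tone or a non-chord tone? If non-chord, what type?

Non-chord tone — an appoggiatura.

The harmony at that moment is E major triad (E, G#, B); A5 is not a chord tone.
It is approached by leap up from E5 and left by step down to G#5.
Leap in, step out — an appoggiatura.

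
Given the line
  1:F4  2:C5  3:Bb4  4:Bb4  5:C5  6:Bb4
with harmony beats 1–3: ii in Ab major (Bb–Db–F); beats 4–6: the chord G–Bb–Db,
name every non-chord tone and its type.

C5 (beat 2) — appoggiatura; C5 (beat 5) — neighbor tone.

The harmony at that moment is Bb minor triad (Bb, Db, F); C5 is not a chord tone.
It is approached by leap up from F4 and left by step down to Bb4.
Leap in, step out — an appoggiatura.
The harmony at that moment is G diminished triad (G, Bb, Db); C5 is not a chord tone.
It is approached by step up from Bb4 and left by step down to Bb4.
Step away and step back to the same note — a neighbor tone (upper neighbor).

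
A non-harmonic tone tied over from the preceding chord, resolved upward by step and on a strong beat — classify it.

Retardation.

Approach: by preparation — the pitch is first a chord tone, then held (tied or repeated) while the harmony changes under it. Departure: up by step. Metric position: strong.
A prepared dissonance that resolves upward by step — a retardation. (The same figure resolving downward would be a suspension.)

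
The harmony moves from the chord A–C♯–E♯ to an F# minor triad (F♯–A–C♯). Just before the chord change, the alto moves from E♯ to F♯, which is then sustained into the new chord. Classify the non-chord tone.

The harmony at that moment is A augmented triad (A, C♯, E♯); F♯ is not a chord tone.
It is approached by step up from E♯ and then sustained as the same pitch into the next harmony.
Arriving early and becoming a chord tone when the harmony changes — an anticipation.

F♯ is an anticipation.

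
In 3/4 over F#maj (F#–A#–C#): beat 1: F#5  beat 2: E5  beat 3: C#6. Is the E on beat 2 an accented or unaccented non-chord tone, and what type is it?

The harmony at that moment is F# major triad (F#, A#, C#); E5 is not a chord tone.
It is approached by step down from F#5 and left by leap up to C#6.
Step in, leap out — an escape tone.
It falls on a weak beat, so it is unaccented.

Unaccented escape tone.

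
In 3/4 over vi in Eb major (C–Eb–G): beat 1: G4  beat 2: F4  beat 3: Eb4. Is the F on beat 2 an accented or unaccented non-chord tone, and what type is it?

The harmony at that moment is C minor triad (C, Eb, G); F4 is not a chord tone.
It is approached by step down from G4 and left by step down to Eb4.
Step in, step out in the same direction — a passing tone.
It falls on a weak beat, so it is unaccented.

Unaccented passing tone.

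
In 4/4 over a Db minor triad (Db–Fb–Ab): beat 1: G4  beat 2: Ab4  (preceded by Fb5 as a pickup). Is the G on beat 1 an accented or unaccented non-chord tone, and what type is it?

Accented appoggiatura.

The harmony at that moment is Db minor triad (Db, Fb, Ab); G4 is not a chord tone.
It is approached by leap down from Fb5 and left by step up to Ab4.
Leap in, step out — an appoggiatura.
It falls on the downbeat, so it is accented.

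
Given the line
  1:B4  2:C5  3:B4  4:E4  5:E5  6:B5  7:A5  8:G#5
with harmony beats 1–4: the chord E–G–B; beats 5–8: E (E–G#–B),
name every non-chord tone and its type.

The harmony at that moment is E minor triad (E, G, B); C5 is not a chord tone.
It is approached by step up from B4 and left by step down to B4.
Step away and step back to the same note — a neighbor tone (upper neighbor).
The harmony at that moment is E major triad (E, G#, B); A5 is not a chord tone.
It is approached by step down from B5 and left by step down to G#5.
Step in, step out in the same direction — a passing tone.

C5 (beat 2) — neighbor tone; A5 (beat 7) — passing tone.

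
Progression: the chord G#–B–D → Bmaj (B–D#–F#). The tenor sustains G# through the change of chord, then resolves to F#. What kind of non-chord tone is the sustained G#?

G# is a suspension.

The harmony at that moment is B major triad (B, D#, F#); G# is not a chord tone.
It is held over (the same pitch as the preceding G#) and left by step down to F#.
Held over from the previous chord and resolving down by step — a suspension.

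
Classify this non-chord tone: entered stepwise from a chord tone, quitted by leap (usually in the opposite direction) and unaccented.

Approach: by step. Departure: by leap. Metric position: weak.
Step in, leap out, from a weak position — an escape tone (échappée). (It is the mirror image of the appoggiatura, which leaps in and steps out on a strong beat.)

Escape tone.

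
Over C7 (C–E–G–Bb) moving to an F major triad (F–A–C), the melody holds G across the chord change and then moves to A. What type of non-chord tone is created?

G is a retardation.

The harmony at that moment is F major triad (F, A, C); G is not a chord tone.
It is held over (the same pitch as the preceding G) and left by step up to A.
Held over from the previous chord and resolving up by step — a retardation.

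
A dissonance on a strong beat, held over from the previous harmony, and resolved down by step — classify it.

Suspension.

Approach: by preparation — the pitch is first a chord tone, then held (tied or repeated) while the harmony changes under it. Departure: down by step. Metric position: strong.
A prepared dissonance that resolves downward by step — a suspension. (The same figure resolving upward would be a retardation.)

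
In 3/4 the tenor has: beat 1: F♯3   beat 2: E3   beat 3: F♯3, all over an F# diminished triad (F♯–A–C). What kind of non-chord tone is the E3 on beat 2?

Lower neighbor tone.

The harmony at that moment is F♯ diminished triad (F♯, A, C); E3 is not a chord tone.
It is approached by step down from F♯3 and left by step up to F♯3.
Step away and step back to the same note — a neighbor tone (lower neighbor).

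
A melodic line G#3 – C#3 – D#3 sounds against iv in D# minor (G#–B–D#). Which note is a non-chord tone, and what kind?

C#3 is an appoggiatura.

The harmony at that moment is G# minor triad (G#, B, D#); C#3 is not a chord tone.
It is approached by leap down from G#3 and left by step up to D#3.
Leap in, step out — an appoggiatura.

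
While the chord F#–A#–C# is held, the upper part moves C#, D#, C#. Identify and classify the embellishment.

D# is a neighbor tone.

The harmony at that moment is F# major triad (F#, A#, C#); D# is not a chord tone.
It is approached by step up from C# and left by step down to C#.
Step away and step back to the same note — a neighbor tone (upper neighbor).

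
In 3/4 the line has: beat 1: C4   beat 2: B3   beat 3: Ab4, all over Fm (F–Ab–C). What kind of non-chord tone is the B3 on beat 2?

The harmony at that moment is F minor triad (F, Ab, C); B3 is not a chord tone.
It is approached by step down from C4 and left by leap up to Ab4.
Step in, leap out, on a weak beat — an escape tone.

Escape tone.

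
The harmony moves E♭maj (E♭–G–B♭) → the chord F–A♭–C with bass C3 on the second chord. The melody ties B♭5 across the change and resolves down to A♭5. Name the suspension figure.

7–6 suspension.

At the second chord the bass is C3. The suspended B♭5 lies a seventh above the bass; after resolving down by step to A♭5, the interval above the bass becomes a sixth.
Suspension figures are named by those two intervals: 7–6.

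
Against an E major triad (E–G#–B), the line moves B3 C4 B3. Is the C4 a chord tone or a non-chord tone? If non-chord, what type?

Non-chord tone — a neighbor tone.

The harmony at that moment is E major triad (E, G#, B); C4 is not a chord tone.
It is approached by step up from B3 and left by step down to B3.
Step away and step back to the same note — a neighbor tone (upper neighbor).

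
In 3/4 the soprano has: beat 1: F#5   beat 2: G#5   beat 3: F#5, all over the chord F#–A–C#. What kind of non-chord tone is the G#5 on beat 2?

Upper neighbor tone.

The harmony at that moment is F# minor triad (F#, A, C#); G#5 is not a chord tone.
It is approached by step up from F#5 and left by step down to F#5.
Step away and step back to the same note — a neighbor tone (upper neighbor).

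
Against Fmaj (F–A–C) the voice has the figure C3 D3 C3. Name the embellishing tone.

The harmony at that moment is F major triad (F, A, C); D3 is not a chord tone.
It is approached by step up from C3 and left by step down to C3.
Step away and step back to the same note — a neighbor tone (upper neighbor).

D3 is a neighbor tone.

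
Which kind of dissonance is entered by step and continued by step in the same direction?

Approach: by step. Departure: by step, continuing in the same direction.
Stepwise on both sides with no change of direction means the note fills in the space between two different chord tones — a passing tone. (Had it turned back to its starting note it would be a neighbor tone instead.)

Passing tone.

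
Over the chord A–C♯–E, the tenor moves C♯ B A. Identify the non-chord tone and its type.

B is a passing tone.

The harmony at that moment is A major triad (A, C♯, E); B is not a chord tone.
It is approached by step down from C♯ and left by step down to A.
Step in, step out in the same direction — a passing tone.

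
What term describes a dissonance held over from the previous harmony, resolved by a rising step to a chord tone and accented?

Retardation.

Approach: by preparation — the pitch is first a chord tone, then held (tied or repeated) while the harmony changes under it. Departure: up by step. Metric position: strong.
A prepared dissonance that resolves upward by step — a retardation. (The same figure resolving downward would be a suspension.)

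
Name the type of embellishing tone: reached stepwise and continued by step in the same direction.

Passing tone.

Approach: by step. Departure: by step, continuing in the same direction.
Stepwise on both sides with no change of direction means the note fills in the space between two different chord tones — a passing tone. (Had it turned back to its starting note it would be a neighbor tone instead.)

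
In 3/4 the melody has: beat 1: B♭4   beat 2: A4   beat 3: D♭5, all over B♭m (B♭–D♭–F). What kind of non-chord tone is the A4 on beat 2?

The harmony at that moment is B♭ minor triad (B♭, D♭, F); A4 is not a chord tone.
It is approached by step down from B♭4 and left by leap up to D♭5.
Step in, leap out, on a weak beat — an escape tone.

Escape tone.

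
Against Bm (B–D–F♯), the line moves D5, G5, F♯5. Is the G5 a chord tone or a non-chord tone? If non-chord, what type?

The harmony at that moment is B minor triad (B, D, F♯); G5 is not a chord tone.
It is approached by leap up from D5 and left by step down to F♯5.
Leap in, step out — an appoggiatura.

Non-chord tone — an appoggiatura.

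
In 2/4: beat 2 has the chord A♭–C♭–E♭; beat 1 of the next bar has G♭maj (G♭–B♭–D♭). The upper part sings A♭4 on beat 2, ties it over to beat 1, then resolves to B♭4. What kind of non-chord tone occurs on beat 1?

Retardation.

The harmony at that moment is G♭ major triad (G♭, B♭, D♭); A♭4 is not a chord tone.
It is held over (the same pitch as the preceding A♭4) and left by step up to B♭4.
Held over from the previous chord and resolving up by step — a retardation.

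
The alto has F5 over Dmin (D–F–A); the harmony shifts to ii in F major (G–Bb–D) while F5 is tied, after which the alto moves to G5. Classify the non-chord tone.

The harmony at that moment is G minor triad (G, Bb, D); F5 is not a chord tone.
It is held over (the same pitch as the preceding F5) and left by step up to G5.
Held over from the previous chord and resolving up by step — a retardation.

F5 is a retardation.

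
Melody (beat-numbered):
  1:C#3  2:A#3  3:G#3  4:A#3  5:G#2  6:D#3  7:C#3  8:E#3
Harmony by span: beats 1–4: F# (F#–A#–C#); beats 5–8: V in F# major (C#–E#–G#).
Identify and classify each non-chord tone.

The harmony at that moment is F# major triad (F#, A#, C#); G#3 is not a chord tone.
It is approached by step down from A#3 and left by step up to A#3.
Step away and step back to the same note — a neighbor tone (lower neighbor).
The harmony at that moment is C# major triad (C#, E#, G#); D#3 is not a chord tone.
It is approached by leap up from G#2 and left by step down to C#3.
Leap in, step out — an appoggiatura.

G#3 (beat 3) — neighbor tone; D#3 (beat 6) — appoggiatura.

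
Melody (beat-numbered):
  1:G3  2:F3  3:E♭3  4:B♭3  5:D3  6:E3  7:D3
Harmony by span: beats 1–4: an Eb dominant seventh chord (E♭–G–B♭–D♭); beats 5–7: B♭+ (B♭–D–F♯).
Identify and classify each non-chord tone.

The harmony at that moment is E♭ dominant seventh chord (E♭, G, B♭, D♭); F3 is not a chord tone.
It is approached by step down from G3 and left by step down to E♭3.
Step in, step out in the same direction — a passing tone.
The harmony at that moment is B♭ augmented triad (B♭, D, F♯); E3 is not a chord tone.
It is approached by step up from D3 and left by step down to D3.
Step away and step back to the same note — a neighbor tone (upper neighbor).

F3 (beat 2) — passing tone; E3 (beat 6) — neighbor tone.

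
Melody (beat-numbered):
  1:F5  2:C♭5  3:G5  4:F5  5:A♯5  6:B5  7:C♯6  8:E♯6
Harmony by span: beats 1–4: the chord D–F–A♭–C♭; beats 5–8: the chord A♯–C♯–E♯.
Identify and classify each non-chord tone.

G5 (beat 3) — appoggiatura; B5 (beat 6) — passing tone.

The harmony at that moment is D diminished seventh chord (D, F, A♭, C♭); G5 is not a chord tone.
It is approached by leap up from C♭5 and left by step down to F5.
Leap in, step out — an appoggiatura.
The harmony at that moment is A♯ minor triad (A♯, C♯, E♯); B5 is not a chord tone.
It is approached by step up from A♯5 and left by step up to C♯6.
Step in, step out in the same direction — a passing tone.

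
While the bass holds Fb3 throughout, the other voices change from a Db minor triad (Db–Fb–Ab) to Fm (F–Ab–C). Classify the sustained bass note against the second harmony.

The harmony at that moment is F minor triad (F, Ab, C); Fb3 is not a chord tone.
It is held over (the same pitch as the preceding Fb3) and then sustained as the same pitch into the next harmony.
Sustained through a change of harmony — a pedal tone.

Pedal tone (pedal point).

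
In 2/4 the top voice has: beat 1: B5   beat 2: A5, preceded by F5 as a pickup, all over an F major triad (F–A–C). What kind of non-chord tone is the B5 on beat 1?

Appoggiatura.

The harmony at that moment is F major triad (F, A, C); B5 is not a chord tone.
It is approached by leap up from F5 and left by step down to A5.
Leap in, step out, metrically accented — an appoggiatura.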